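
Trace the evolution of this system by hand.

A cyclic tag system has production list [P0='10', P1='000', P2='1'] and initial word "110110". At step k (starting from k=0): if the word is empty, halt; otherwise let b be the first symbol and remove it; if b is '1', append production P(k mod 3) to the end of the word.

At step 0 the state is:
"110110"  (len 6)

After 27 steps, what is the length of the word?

0

step 0: "110110"  (len 6)
step 1: "1011010"  (len 7)
step 2: "011010000"  (len 9)
step 3: "11010000"  (len 8)
step 4: "101000010"  (len 9)
step 5: "01000010000"  (len 11)
step 6: "1000010000"  (len 10)
step 7: "00001000010"  (len 11)
step 8: "0001000010"  (len 10)
step 9: "001000010"  (len 9)
step 10: "01000010"  (len 8)
step 11: "1000010"  (len 7)
step 12: "0000101"  (len 7)
step 13: "000101"  (len 6)
step 14: "00101"  (len 5)
step 15: "0101"  (len 4)
step 16: "101"  (len 3)
step 17: "01000"  (len 5)
step 18: "1000"  (len 4)
step 19: "00010"  (len 5)
step 20: "0010"  (len 4)
step 21: "010"  (len 3)
step 22: "10"  (len 2)
step 23: "0000"  (len 4)
step 24: "000"  (len 3)
step 25: "00"  (len 2)
step 26: "0"  (len 1)
step 27: (halted — word empty)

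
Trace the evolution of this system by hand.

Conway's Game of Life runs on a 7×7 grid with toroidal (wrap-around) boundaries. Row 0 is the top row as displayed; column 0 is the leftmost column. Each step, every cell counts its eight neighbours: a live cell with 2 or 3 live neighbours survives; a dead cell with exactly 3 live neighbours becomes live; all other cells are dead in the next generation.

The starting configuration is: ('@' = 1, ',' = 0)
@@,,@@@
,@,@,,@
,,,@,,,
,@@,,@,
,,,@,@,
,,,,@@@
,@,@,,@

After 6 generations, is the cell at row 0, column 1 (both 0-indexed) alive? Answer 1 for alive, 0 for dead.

1

step 0: @@,,@@@
,@,@,,@
,,,@,,,
,@@,,@,
,,,@,@,
,,,,@@@
,@,@,,@
step 1: ,@,@@,,
,@,@,,@
@@,@@,,
,,@@,,,
,,@@,,,
@,@@,,@
,@@@,,,
step 2: ,@,,@,,
,@,,,@,
@@,,@,,
,,,,,,,
,,,,@,,
@,,,@,,
,,,,,,,
step 3: ,,,,,,,
,@@,@@,
@@,,,,,
,,,,,,,
,,,,,,,
,,,,,,,
,,,,,,,
step 4: ,,,,,,,
@@@,,,,
@@@,,,,
,,,,,,,
,,,,,,,
,,,,,,,
,,,,,,,
step 5: ,@,,,,,
@,@,,,,
@,@,,,,
,@,,,,,
,,,,,,,
,,,,,,,
,,,,,,,
step 6: ,@,,,,,
@,@,,,,
@,@,,,,
,@,,,,,
,,,,,,,
,,,,,,,
,,,,,,,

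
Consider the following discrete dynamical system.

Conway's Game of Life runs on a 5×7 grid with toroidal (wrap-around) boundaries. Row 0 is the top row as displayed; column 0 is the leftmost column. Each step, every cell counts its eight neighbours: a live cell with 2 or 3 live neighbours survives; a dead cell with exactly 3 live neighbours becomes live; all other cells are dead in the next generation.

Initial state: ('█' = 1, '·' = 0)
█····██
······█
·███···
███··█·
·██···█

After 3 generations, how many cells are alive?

0) █····██
······█
·███···
███··█·
·██···█
1) ·█···█·
·██··██
···█··█
······█
··█····
2) ██···██
·██·███
··█···█
·······
·······
3) ·██·█··
··███··
████··█
·······
█·····█

13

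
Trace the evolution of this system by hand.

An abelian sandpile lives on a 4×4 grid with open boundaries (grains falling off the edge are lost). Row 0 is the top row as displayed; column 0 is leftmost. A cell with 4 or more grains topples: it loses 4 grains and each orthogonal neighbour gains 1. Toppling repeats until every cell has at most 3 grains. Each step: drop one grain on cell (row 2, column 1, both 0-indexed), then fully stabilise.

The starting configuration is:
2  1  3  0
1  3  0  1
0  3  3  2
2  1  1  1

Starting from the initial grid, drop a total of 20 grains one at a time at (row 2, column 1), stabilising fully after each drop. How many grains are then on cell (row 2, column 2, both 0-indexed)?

0) 2  1  3  0
1  3  0  1
0  3  3  2
2  1  1  1
1) 2  2  3  0
2  0  2  1
1  2  0  3
2  2  2  1
2) 2  2  3  0
2  0  2  1
1  3  0  3
2  2  2  1
3) 2  2  3  0
2  1  2  1
2  0  1  3
2  3  2  1
4) 2  2  3  0
2  1  2  1
2  1  1  3
2  3  2  1
5) 2  2  3  0
2  1  2  1
2  2  1  3
2  3  2  1
6) 2  2  3  0
2  1  2  1
2  3  1  3
2  3  2  1
7) 2  2  3  0
2  2  2  1
3  1  2  3
3  0  3  1
8) 2  2  3  0
2  2  2  1
3  2  2  3
3  0  3  1
9) 2  2  3  0
2  2  2  1
3  3  2  3
3  0  3  1
10) 2  2  3  0
3  3  2  1
1  1  3  3
0  2  3  1
11) 2  2  3  0
3  3  2  1
1  2  3  3
0  2  3  1
12) 2  2  3  0
3  3  2  1
1  3  3  3
0  2  3  1
13) 0  1  1  1
1  3  1  3
3  3  3  0
1  0  1  3
14) 0  2  1  1
3  0  3  3
0  3  0  1
2  1  2  3
15) 0  2  1  1
3  1  3  3
1  0  1  1
2  2  2  3
16) 0  2  1  1
3  1  3  3
1  1  1  1
2  2  2  3
17) 0  2  1  1
3  1  3  3
1  2  1  1
2  2  2  3
18) 0  2  1  1
3  1  3  3
1  3  1  1
2  2  2  3
19) 0  2  1  1
3  2  3  3
2  0  2  1
2  3  2  3
20) 0  2  1  1
3  2  3  3
2  1  2  1
2  3  2  3

2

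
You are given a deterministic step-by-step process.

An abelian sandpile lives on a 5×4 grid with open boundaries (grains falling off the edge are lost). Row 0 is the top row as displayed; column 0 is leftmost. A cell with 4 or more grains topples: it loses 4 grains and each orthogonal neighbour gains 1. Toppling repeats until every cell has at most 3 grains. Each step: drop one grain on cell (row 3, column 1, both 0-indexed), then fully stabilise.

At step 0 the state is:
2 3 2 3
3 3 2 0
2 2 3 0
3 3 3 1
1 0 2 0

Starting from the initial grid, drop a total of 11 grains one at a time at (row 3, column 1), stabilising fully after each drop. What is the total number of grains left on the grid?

33

[0] 2 3 2 3
3 3 2 0
2 2 3 0
3 3 3 1
1 0 2 0
[1] 0 2 1 0
2 3 1 2
1 2 2 1
1 3 1 2
2 1 3 0
[2] 0 2 1 0
2 3 1 2
1 3 2 1
2 0 2 2
2 2 3 0
[3] 0 2 1 0
2 3 1 2
1 3 2 1
2 1 2 2
2 2 3 0
[4] 0 2 1 0
2 3 1 2
1 3 2 1
2 2 2 2
2 2 3 0
[5] 0 2 1 0
2 3 1 2
1 3 2 1
2 3 2 2
2 2 3 0
[6] 0 3 1 0
3 0 2 2
2 1 3 1
3 1 3 2
2 3 3 0
[7] 0 3 1 0
3 0 2 2
2 1 3 1
3 2 3 2
2 3 3 0
[8] 0 3 1 0
3 0 2 2
2 1 3 1
3 3 3 2
2 3 3 0
[9] 0 3 1 0
3 0 3 2
3 3 0 2
1 3 2 3
0 2 1 1
[10] 1 3 1 0
0 2 3 2
1 1 1 2
3 1 3 3
0 3 1 1
[11] 1 3 1 0
0 2 3 2
1 1 1 2
3 2 3 3
0 3 1 1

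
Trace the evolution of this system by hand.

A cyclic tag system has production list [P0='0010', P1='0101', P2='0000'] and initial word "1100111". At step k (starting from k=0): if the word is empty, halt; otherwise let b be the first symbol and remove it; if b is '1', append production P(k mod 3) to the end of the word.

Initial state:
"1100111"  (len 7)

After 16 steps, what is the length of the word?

23

t=0: "1100111"  (len 7)
t=1: "1001110010"  (len 10)
t=2: "0011100100101"  (len 13)
t=3: "011100100101"  (len 12)
t=4: "11100100101"  (len 11)
t=5: "11001001010101"  (len 14)
t=6: "10010010101010000"  (len 17)
t=7: "00100101010100000010"  (len 20)
t=8: "0100101010100000010"  (len 19)
t=9: "100101010100000010"  (len 18)
t=10: "001010101000000100010"  (len 21)
t=11: "01010101000000100010"  (len 20)
t=12: "1010101000000100010"  (len 19)
t=13: "0101010000001000100010"  (len 22)
t=14: "101010000001000100010"  (len 21)
t=15: "010100000010001000100000"  (len 24)
t=16: "10100000010001000100000"  (len 23)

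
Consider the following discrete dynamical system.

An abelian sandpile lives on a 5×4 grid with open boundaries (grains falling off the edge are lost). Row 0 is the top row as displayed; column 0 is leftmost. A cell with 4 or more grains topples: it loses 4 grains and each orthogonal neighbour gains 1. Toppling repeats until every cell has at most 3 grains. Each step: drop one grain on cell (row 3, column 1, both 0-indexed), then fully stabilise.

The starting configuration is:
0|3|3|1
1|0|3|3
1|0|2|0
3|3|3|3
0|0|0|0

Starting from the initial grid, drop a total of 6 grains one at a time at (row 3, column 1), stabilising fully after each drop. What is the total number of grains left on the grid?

k=0  0|3|3|1
1|0|3|3
1|0|2|0
3|3|3|3
0|0|0|0
k=1  0|3|3|1
1|0|3|3
2|1|3|1
0|2|1|0
1|1|1|1
k=2  0|3|3|1
1|0|3|3
2|1|3|1
0|3|1|0
1|1|1|1
k=3  0|3|3|1
1|0|3|3
2|2|3|1
1|0|2|0
1|2|1|1
k=4  0|3|3|1
1|0|3|3
2|2|3|1
1|1|2|0
1|2|1|1
k=5  0|3|3|1
1|0|3|3
2|2|3|1
1|2|2|0
1|2|1|1
k=6  0|3|3|1
1|0|3|3
2|2|3|1
1|3|2|0
1|2|1|1

33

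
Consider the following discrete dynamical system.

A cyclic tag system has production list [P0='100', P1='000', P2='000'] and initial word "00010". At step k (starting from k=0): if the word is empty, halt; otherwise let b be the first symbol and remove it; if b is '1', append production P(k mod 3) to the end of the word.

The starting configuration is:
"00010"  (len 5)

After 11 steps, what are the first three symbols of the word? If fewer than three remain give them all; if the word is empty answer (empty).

(empty)

0) "00010"  (len 5)
1) "0010"  (len 4)
2) "010"  (len 3)
3) "10"  (len 2)
4) "0100"  (len 4)
5) "100"  (len 3)
6) "00000"  (len 5)
7) "0000"  (len 4)
8) "000"  (len 3)
9) "00"  (len 2)
10) "0"  (len 1)
11) (halted — word empty)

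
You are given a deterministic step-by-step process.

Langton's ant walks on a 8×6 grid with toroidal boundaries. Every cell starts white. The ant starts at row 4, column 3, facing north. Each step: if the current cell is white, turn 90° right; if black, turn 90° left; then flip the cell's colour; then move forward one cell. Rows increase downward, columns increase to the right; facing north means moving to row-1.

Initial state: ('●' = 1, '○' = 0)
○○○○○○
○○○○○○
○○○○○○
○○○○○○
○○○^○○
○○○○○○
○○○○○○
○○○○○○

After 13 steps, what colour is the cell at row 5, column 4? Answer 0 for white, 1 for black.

t=0: ○○○○○○
○○○○○○
○○○○○○
○○○○○○
○○○^○○
○○○○○○
○○○○○○
○○○○○○
t=1: ○○○○○○
○○○○○○
○○○○○○
○○○○○○
○○○●>○
○○○○○○
○○○○○○
○○○○○○
t=2: ○○○○○○
○○○○○○
○○○○○○
○○○○○○
○○○●●○
○○○○v○
○○○○○○
○○○○○○
t=3: ○○○○○○
○○○○○○
○○○○○○
○○○○○○
○○○●●○
○○○<●○
○○○○○○
○○○○○○
t=4: ○○○○○○
○○○○○○
○○○○○○
○○○○○○
○○○^●○
○○○●●○
○○○○○○
○○○○○○
t=5: ○○○○○○
○○○○○○
○○○○○○
○○○○○○
○○<○●○
○○○●●○
○○○○○○
○○○○○○
t=6: ○○○○○○
○○○○○○
○○○○○○
○○^○○○
○○●○●○
○○○●●○
○○○○○○
○○○○○○
t=7: ○○○○○○
○○○○○○
○○○○○○
○○●>○○
○○●○●○
○○○●●○
○○○○○○
○○○○○○
t=8: ○○○○○○
○○○○○○
○○○○○○
○○●●○○
○○●v●○
○○○●●○
○○○○○○
○○○○○○
t=9: ○○○○○○
○○○○○○
○○○○○○
○○●●○○
○○<●●○
○○○●●○
○○○○○○
○○○○○○
t=10: ○○○○○○
○○○○○○
○○○○○○
○○●●○○
○○○●●○
○○v●●○
○○○○○○
○○○○○○
t=11: ○○○○○○
○○○○○○
○○○○○○
○○●●○○
○○○●●○
○<●●●○
○○○○○○
○○○○○○
t=12: ○○○○○○
○○○○○○
○○○○○○
○○●●○○
○^○●●○
○●●●●○
○○○○○○
○○○○○○
t=13: ○○○○○○
○○○○○○
○○○○○○
○○●●○○
○●>●●○
○●●●●○
○○○○○○
○○○○○○

1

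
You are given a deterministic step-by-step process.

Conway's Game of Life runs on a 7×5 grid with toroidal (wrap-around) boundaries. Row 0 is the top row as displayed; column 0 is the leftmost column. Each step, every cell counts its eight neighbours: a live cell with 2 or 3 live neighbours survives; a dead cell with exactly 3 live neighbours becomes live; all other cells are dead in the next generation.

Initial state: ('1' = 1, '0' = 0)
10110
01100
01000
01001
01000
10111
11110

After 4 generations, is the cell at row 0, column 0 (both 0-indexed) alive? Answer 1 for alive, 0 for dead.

1

t=0: 10110
01100
01000
01001
01000
10111
11110
t=1: 10000
10010
01000
01100
01000
00000
00000
t=2: 00001
11001
11000
11100
01100
00000
00000
t=3: 00001
01001
00000
00000
10100
00000
00000
t=4: 10000
10000
00000
00000
00000
00000
00000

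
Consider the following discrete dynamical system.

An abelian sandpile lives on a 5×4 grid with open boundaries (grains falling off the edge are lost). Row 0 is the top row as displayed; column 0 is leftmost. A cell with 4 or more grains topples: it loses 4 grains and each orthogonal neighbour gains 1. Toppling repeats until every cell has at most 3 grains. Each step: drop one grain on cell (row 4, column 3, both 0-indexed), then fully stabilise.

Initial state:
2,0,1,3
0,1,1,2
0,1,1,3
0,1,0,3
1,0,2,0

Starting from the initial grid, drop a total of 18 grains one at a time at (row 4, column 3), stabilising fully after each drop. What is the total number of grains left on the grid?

step 0: 2,0,1,3
0,1,1,2
0,1,1,3
0,1,0,3
1,0,2,0
step 1: 2,0,1,3
0,1,1,2
0,1,1,3
0,1,0,3
1,0,2,1
step 2: 2,0,1,3
0,1,1,2
0,1,1,3
0,1,0,3
1,0,2,2
step 3: 2,0,1,3
0,1,1,2
0,1,1,3
0,1,0,3
1,0,2,3
step 4: 2,0,1,3
0,1,1,3
0,1,2,0
0,1,1,1
1,0,3,1
step 5: 2,0,1,3
0,1,1,3
0,1,2,0
0,1,1,1
1,0,3,2
step 6: 2,0,1,3
0,1,1,3
0,1,2,0
0,1,1,1
1,0,3,3
step 7: 2,0,1,3
0,1,1,3
0,1,2,0
0,1,2,2
1,1,0,1
step 8: 2,0,1,3
0,1,1,3
0,1,2,0
0,1,2,2
1,1,0,2
step 9: 2,0,1,3
0,1,1,3
0,1,2,0
0,1,2,2
1,1,0,3
step 10: 2,0,1,3
0,1,1,3
0,1,2,0
0,1,2,3
1,1,1,0
step 11: 2,0,1,3
0,1,1,3
0,1,2,0
0,1,2,3
1,1,1,1
step 12: 2,0,1,3
0,1,1,3
0,1,2,0
0,1,2,3
1,1,1,2
step 13: 2,0,1,3
0,1,1,3
0,1,2,0
0,1,2,3
1,1,1,3
step 14: 2,0,1,3
0,1,1,3
0,1,2,1
0,1,3,0
1,1,2,1
step 15: 2,0,1,3
0,1,1,3
0,1,2,1
0,1,3,0
1,1,2,2
step 16: 2,0,1,3
0,1,1,3
0,1,2,1
0,1,3,0
1,1,2,3
step 17: 2,0,1,3
0,1,1,3
0,1,2,1
0,1,3,1
1,1,3,0
step 18: 2,0,1,3
0,1,1,3
0,1,2,1
0,1,3,1
1,1,3,1

26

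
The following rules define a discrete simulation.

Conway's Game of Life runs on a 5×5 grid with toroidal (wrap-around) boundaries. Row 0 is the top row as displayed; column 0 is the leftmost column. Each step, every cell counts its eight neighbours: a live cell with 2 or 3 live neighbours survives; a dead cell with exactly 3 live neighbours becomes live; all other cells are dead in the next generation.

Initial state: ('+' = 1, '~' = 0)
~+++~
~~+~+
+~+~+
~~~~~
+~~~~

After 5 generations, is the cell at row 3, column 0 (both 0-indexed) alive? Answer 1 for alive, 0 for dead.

1

k=0  ~+++~
~~+~+
+~+~+
~~~~~
+~~~~
k=1  +++++
~~~~+
++~~+
++~~+
~++~~
k=2  ~~~~+
~~~~~
~+~+~
~~~++
~~~~~
k=3  ~~~~~
~~~~~
~~+++
~~+++
~~~++
k=4  ~~~~~
~~~+~
~~+~+
+~~~~
~~+~+
k=5  ~~~+~
~~~+~
~~~++
++~~+
~~~~~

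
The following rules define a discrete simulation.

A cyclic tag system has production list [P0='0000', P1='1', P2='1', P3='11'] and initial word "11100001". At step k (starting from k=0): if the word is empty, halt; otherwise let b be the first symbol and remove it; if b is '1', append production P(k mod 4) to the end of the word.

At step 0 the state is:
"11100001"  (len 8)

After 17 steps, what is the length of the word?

t=0: "11100001"  (len 8)
t=1: "11000010000"  (len 11)
t=2: "10000100001"  (len 11)
t=3: "00001000011"  (len 11)
t=4: "0001000011"  (len 10)
t=5: "001000011"  (len 9)
t=6: "01000011"  (len 8)
t=7: "1000011"  (len 7)
t=8: "00001111"  (len 8)
t=9: "0001111"  (len 7)
t=10: "001111"  (len 6)
t=11: "01111"  (len 5)
t=12: "1111"  (len 4)
t=13: "1110000"  (len 7)
t=14: "1100001"  (len 7)
t=15: "1000011"  (len 7)
t=16: "00001111"  (len 8)
t=17: "0001111"  (len 7)

7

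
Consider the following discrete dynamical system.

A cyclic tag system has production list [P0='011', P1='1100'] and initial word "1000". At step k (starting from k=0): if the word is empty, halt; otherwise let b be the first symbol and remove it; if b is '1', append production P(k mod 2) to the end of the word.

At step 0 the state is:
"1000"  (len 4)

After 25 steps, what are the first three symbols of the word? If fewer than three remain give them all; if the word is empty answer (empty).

100

0) "1000"  (len 4)
1) "000011"  (len 6)
2) "00011"  (len 5)
3) "0011"  (len 4)
4) "011"  (len 3)
5) "11"  (len 2)
6) "11100"  (len 5)
7) "1100011"  (len 7)
8) "1000111100"  (len 10)
9) "000111100011"  (len 12)
10) "00111100011"  (len 11)
11) "0111100011"  (len 10)
12) "111100011"  (len 9)
13) "11100011011"  (len 11)
14) "11000110111100"  (len 14)
15) "1000110111100011"  (len 16)
16) "0001101111000111100"  (len 19)
17) "001101111000111100"  (len 18)
18) "01101111000111100"  (len 17)
19) "1101111000111100"  (len 16)
20) "1011110001111001100"  (len 19)
21) "011110001111001100011"  (len 21)
22) "11110001111001100011"  (len 20)
23) "1110001111001100011011"  (len 22)
24) "1100011110011000110111100"  (len 25)
25) "100011110011000110111100011"  (len 27)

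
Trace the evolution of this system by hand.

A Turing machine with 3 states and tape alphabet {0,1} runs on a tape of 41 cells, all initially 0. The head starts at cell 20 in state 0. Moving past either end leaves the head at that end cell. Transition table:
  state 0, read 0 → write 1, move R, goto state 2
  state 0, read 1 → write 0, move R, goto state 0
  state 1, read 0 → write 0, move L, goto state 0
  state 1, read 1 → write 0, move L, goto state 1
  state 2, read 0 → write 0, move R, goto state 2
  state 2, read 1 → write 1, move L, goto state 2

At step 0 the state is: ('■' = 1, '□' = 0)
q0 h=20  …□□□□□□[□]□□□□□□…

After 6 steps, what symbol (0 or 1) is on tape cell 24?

0

step 0: q0 h=20  …□□□□□□[□]□□□□□□…
step 1: q2 h=21  …□□□□□■[□]□□□□□□…
step 2: q2 h=22  …□□□□■□[□]□□□□□□…
step 3: q2 h=23  …□□□■□□[□]□□□□□□…
step 4: q2 h=24  …□□■□□□[□]□□□□□□…
step 5: q2 h=25  …□■□□□□[□]□□□□□□…
step 6: q2 h=26  …■□□□□□[□]□□□□□□…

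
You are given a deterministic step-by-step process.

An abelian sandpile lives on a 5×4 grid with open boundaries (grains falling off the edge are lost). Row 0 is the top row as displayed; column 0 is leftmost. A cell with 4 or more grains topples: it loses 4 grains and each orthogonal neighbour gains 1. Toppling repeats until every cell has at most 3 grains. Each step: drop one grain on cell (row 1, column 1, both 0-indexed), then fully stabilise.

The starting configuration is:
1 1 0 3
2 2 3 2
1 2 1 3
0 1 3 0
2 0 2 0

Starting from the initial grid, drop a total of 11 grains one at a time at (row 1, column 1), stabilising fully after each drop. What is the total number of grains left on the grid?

gen 0: 1 1 0 3
2 2 3 2
1 2 1 3
0 1 3 0
2 0 2 0
gen 1: 1 1 0 3
2 3 3 2
1 2 1 3
0 1 3 0
2 0 2 0
gen 2: 1 2 1 3
3 1 0 3
1 3 2 3
0 1 3 0
2 0 2 0
gen 3: 1 2 1 3
3 2 0 3
1 3 2 3
0 1 3 0
2 0 2 0
gen 4: 1 2 1 3
3 3 0 3
1 3 2 3
0 1 3 0
2 0 2 0
gen 5: 2 3 1 3
0 2 1 3
3 0 3 3
0 2 3 0
2 0 2 0
gen 6: 2 3 1 3
0 3 1 3
3 0 3 3
0 2 3 0
2 0 2 0
gen 7: 3 0 2 3
1 1 2 3
3 1 3 3
0 2 3 0
2 0 2 0
gen 8: 3 0 2 3
1 2 2 3
3 1 3 3
0 2 3 0
2 0 2 0
gen 9: 3 0 2 3
1 3 2 3
3 1 3 3
0 2 3 0
2 0 2 0
gen 10: 3 1 2 3
2 0 3 3
3 2 3 3
0 2 3 0
2 0 2 0
gen 11: 3 1 2 3
2 1 3 3
3 2 3 3
0 2 3 0
2 0 2 0

38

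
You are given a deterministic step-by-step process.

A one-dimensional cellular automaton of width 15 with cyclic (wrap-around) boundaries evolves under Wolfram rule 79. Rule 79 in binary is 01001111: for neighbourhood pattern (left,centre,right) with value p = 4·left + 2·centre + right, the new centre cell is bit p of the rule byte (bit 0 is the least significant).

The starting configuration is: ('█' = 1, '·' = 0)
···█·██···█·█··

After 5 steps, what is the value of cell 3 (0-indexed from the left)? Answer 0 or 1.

1

t=0: ···█·██···█·█··
t=1: ████·██·███·█·█
t=2: ···█·██·█·█·█·█
t=3: ·███·██·█·█·█·█
t=4: ·█·█·██·█·█·█·█
t=5: ·█·█·██·█·█·█·█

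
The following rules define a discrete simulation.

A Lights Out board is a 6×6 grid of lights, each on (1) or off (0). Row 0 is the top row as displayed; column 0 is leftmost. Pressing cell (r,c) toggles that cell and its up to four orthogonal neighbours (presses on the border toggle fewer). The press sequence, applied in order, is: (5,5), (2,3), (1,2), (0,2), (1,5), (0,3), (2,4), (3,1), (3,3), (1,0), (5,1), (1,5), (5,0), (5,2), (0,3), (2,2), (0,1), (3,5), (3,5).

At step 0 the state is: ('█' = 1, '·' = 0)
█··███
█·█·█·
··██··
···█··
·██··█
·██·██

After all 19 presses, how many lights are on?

17

k=0  █··███
█·█·█·
··██··
···█··
·██··█
·██·██
k=1  █··███
█·█·█·
··██··
···█··
·██···
·██···
k=2  █··███
█·███·
····█·
······
·██···
·██···
k=3  █·████
██··█·
··█·█·
······
·██···
·██···
k=4  ██··██
███·█·
··█·█·
······
·██···
·██···
k=5  ██··█·
███··█
··█·██
······
·██···
·██···
k=6  ████··
████·█
··█·██
······
·██···
·██···
k=7  ████··
██████
··██··
····█·
·██···
·██···
k=8  ████··
██████
·███··
███·█·
··█···
·██···
k=9  ████··
██████
·██···
██·█··
··██··
·██···
k=10  ·███··
··████
███···
██·█··
··██··
·██···
k=11  ·███··
··████
███···
██·█··
·███··
█·····
k=12  ·███·█
··██··
███··█
██·█··
·███··
█·····
k=13  ·███·█
··██··
███··█
██·█··
████··
·█····
k=14  ·███·█
··██··
███··█
██·█··
██·█··
··██··
k=15  ·█··██
··█···
███··█
██·█··
██·█··
··██··
k=16  ·█··██
······
█··█·█
████··
██·█··
··██··
k=17  █·█·██
·█····
█··█·█
████··
██·█··
··██··
k=18  █·█·██
·█····
█··█··
██████
██·█·█
··██··
k=19  █·█·██
·█····
█··█·█
████··
██·█··
··██··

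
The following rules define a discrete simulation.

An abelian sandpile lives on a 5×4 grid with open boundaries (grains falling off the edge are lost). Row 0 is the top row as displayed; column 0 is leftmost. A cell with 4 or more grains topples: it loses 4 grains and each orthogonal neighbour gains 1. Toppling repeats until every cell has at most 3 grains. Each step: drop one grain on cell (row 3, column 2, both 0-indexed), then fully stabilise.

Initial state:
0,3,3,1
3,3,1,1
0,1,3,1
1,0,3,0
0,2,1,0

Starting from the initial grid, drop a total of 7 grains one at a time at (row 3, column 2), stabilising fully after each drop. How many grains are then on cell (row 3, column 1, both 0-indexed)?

step 0: 0,3,3,1
3,3,1,1
0,1,3,1
1,0,3,0
0,2,1,0
step 1: 0,3,3,1
3,3,2,1
0,2,0,2
1,1,1,1
0,2,2,0
step 2: 0,3,3,1
3,3,2,1
0,2,0,2
1,1,2,1
0,2,2,0
step 3: 0,3,3,1
3,3,2,1
0,2,0,2
1,1,3,1
0,2,2,0
step 4: 0,3,3,1
3,3,2,1
0,2,1,2
1,2,0,2
0,2,3,0
step 5: 0,3,3,1
3,3,2,1
0,2,1,2
1,2,1,2
0,2,3,0
step 6: 0,3,3,1
3,3,2,1
0,2,1,2
1,2,2,2
0,2,3,0
step 7: 0,3,3,1
3,3,2,1
0,2,1,2
1,2,3,2
0,2,3,0

2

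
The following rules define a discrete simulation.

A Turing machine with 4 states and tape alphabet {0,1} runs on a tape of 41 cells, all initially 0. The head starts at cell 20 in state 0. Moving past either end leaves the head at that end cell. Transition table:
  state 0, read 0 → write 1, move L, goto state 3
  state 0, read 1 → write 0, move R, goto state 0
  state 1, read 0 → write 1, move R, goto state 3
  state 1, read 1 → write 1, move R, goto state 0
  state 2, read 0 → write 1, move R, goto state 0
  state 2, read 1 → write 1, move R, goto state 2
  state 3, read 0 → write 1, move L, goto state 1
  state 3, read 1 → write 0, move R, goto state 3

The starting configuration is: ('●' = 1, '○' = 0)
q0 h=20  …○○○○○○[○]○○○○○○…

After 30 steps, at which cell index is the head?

k=0  q0 h=20  …○○○○○○[○]○○○○○○…
k=1  q3 h=19  …○○○○○○[○]●○○○○○…
k=2  q1 h=18  …○○○○○○[○]●●○○○○…
k=3  q3 h=19  …○○○○○●[●]●○○○○○…
k=4  q3 h=20  …○○○○●○[●]○○○○○○…
k=5  q3 h=21  …○○○●○○[○]○○○○○○…
k=6  q1 h=20  …○○○○●○[○]●○○○○○…
k=7  q3 h=21  …○○○●○●[●]○○○○○○…
k=8  q3 h=22  …○○●○●○[○]○○○○○○…
k=9  q1 h=21  …○○○●○●[○]●○○○○○…
k=10  q3 h=22  …○○●○●●[●]○○○○○○…
k=11  q3 h=23  …○●○●●○[○]○○○○○○…
k=12  q1 h=22  …○○●○●●[○]●○○○○○…
k=13  q3 h=23  …○●○●●●[●]○○○○○○…
k=14  q3 h=24  …●○●●●○[○]○○○○○○…
k=15  q1 h=23  …○●○●●●[○]●○○○○○…
k=16  q3 h=24  …●○●●●●[●]○○○○○○…
k=17  q3 h=25  …○●●●●○[○]○○○○○○…
k=18  q1 h=24  …●○●●●●[○]●○○○○○…
k=19  q3 h=25  …○●●●●●[●]○○○○○○…
k=20  q3 h=26  …●●●●●○[○]○○○○○○…
k=21  q1 h=25  …○●●●●●[○]●○○○○○…
k=22  q3 h=26  …●●●●●●[●]○○○○○○…
k=23  q3 h=27  …●●●●●○[○]○○○○○○…
k=24  q1 h=26  …●●●●●●[○]●○○○○○…
k=25  q3 h=27  …●●●●●●[●]○○○○○○…
k=26  q3 h=28  …●●●●●○[○]○○○○○○…
k=27  q1 h=27  …●●●●●●[○]●○○○○○…
k=28  q3 h=28  …●●●●●●[●]○○○○○○…
k=29  q3 h=29  …●●●●●○[○]○○○○○○…
k=30  q1 h=28  …●●●●●●[○]●○○○○○…

28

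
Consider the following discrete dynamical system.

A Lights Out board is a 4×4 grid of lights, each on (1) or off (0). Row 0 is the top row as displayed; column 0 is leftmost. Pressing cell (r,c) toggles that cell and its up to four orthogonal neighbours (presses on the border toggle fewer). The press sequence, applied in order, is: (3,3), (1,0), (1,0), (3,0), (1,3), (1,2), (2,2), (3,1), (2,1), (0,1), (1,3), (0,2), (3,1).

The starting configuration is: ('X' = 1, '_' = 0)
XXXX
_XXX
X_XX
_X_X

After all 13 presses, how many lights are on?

0) XXXX
_XXX
X_XX
_X_X
1) XXXX
_XXX
X_X_
_XX_
2) _XXX
X_XX
__X_
_XX_
3) XXXX
_XXX
X_X_
_XX_
4) XXXX
_XXX
__X_
X_X_
5) XXX_
_X__
__XX
X_X_
6) XX__
__XX
___X
X_X_
7) XX__
___X
_XX_
X___
8) XX__
___X
__X_
_XX_
9) XX__
_X_X
XX__
__X_
10) __X_
___X
XX__
__X_
11) __XX
__X_
XX_X
__X_
12) _X__
____
XX_X
__X_
13) _X__
____
X__X
XX__

5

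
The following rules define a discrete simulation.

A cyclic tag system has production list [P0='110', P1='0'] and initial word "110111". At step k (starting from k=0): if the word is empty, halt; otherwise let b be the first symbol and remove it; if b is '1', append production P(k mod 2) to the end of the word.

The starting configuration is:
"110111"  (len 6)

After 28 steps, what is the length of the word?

8

gen 0: "110111"  (len 6)
gen 1: "10111110"  (len 8)
gen 2: "01111100"  (len 8)
gen 3: "1111100"  (len 7)
gen 4: "1111000"  (len 7)
gen 5: "111000110"  (len 9)
gen 6: "110001100"  (len 9)
gen 7: "10001100110"  (len 11)
gen 8: "00011001100"  (len 11)
gen 9: "0011001100"  (len 10)
gen 10: "011001100"  (len 9)
gen 11: "11001100"  (len 8)
gen 12: "10011000"  (len 8)
gen 13: "0011000110"  (len 10)
gen 14: "011000110"  (len 9)
gen 15: "11000110"  (len 8)
gen 16: "10001100"  (len 8)
gen 17: "0001100110"  (len 10)
gen 18: "001100110"  (len 9)
gen 19: "01100110"  (len 8)
gen 20: "1100110"  (len 7)
gen 21: "100110110"  (len 9)
gen 22: "001101100"  (len 9)
gen 23: "01101100"  (len 8)
gen 24: "1101100"  (len 7)
gen 25: "101100110"  (len 9)
gen 26: "011001100"  (len 9)
gen 27: "11001100"  (len 8)
gen 28: "10011000"  (len 8)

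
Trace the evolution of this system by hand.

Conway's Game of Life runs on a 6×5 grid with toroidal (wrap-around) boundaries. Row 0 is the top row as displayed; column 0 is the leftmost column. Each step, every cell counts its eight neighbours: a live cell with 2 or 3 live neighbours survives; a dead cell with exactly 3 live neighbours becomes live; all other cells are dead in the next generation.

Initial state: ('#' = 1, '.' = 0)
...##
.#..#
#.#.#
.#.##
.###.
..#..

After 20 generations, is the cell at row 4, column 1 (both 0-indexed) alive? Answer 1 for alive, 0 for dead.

1

[0] ...##
.#..#
#.#.#
.#.##
.###.
..#..
[1] #.###
.##..
..#..
.....
##..#
.#..#
[2] ....#
#...#
.##..
##...
.#..#
.....
[3] #...#
##.##
..#.#
.....
.#...
#....
[4] ...#.
.##..
.##.#
.....
.....
##..#
[5] ...##
##...
####.
.....
#....
#...#
[6] .#.#.
.....
#.#.#
#.#.#
#...#
#..#.
[7] ..#.#
#####
#...#
.....
.....
####.
[8] .....
..#..
..#..
.....
.##..
#####
[9] #...#
.....
.....
.##..
....#
#..##
[10] #..#.
.....
.....
.....
.##.#
...#.
[11] ....#
.....
.....
.....
..##.
##.#.
[12] #...#
.....
.....
.....
.####
##.#.
[13] ##..#
.....
.....
..##.
.#.##
.....
[14] #....
#....
.....
..###
...##
.###.
[15] #.#.#
.....
...##
..#.#
##...
####.
[16] #.#.#
#....
...##
.##.#
.....
...#.
[17] ##.##
##...
.####
#.#.#
..##.
...##
[18] .#.#.
.....
.....
#....
###..
.#...
[19] ..#..
.....
.....
#....
#.#..
.....
[20] .....
.....
.....
.#...
.#...
.#...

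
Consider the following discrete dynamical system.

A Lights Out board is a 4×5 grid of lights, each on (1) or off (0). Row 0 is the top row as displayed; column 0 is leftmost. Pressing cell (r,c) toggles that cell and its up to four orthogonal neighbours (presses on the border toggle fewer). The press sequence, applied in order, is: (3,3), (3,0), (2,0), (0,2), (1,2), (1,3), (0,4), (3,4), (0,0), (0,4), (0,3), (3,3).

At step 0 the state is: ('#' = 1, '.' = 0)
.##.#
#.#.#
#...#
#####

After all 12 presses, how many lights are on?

[0] .##.#
#.#.#
#...#
#####
[1] .##.#
#.#.#
#..##
##...
[2] .##.#
#.#.#
...##
.....
[3] .##.#
..#.#
##.##
#....
[4] ...##
....#
##.##
#....
[5] ..###
.####
#####
#....
[6] ..#.#
.#...
###.#
#....
[7] ..##.
.#..#
###.#
#....
[8] ..##.
.#..#
###..
#..##
[9] ####.
##..#
###..
#..##
[10] ###.#
##...
###..
#..##
[11] ##.#.
##.#.
###..
#..##
[12] ##.#.
##.#.
####.
#.#..

12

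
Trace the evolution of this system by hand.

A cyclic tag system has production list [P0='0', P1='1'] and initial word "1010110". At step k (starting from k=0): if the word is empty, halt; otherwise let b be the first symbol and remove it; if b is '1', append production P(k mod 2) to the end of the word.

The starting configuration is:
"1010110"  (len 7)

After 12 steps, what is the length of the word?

0

step 0: "1010110"  (len 7)
step 1: "0101100"  (len 7)
step 2: "101100"  (len 6)
step 3: "011000"  (len 6)
step 4: "11000"  (len 5)
step 5: "10000"  (len 5)
step 6: "00001"  (len 5)
step 7: "0001"  (len 4)
step 8: "001"  (len 3)
step 9: "01"  (len 2)
step 10: "1"  (len 1)
step 11: "0"  (len 1)
step 12: (halted — word empty)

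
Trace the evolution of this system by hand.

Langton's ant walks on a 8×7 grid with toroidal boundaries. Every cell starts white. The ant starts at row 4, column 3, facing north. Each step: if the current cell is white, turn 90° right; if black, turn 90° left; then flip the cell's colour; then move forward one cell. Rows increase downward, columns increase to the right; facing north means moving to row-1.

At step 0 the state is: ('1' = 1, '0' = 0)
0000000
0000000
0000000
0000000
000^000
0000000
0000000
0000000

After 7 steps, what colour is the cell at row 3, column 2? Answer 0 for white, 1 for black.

1

gen 0: 0000000
0000000
0000000
0000000
000^000
0000000
0000000
0000000
gen 1: 0000000
0000000
0000000
0000000
0001>00
0000000
0000000
0000000
gen 2: 0000000
0000000
0000000
0000000
0001100
0000v00
0000000
0000000
gen 3: 0000000
0000000
0000000
0000000
0001100
000<100
0000000
0000000
gen 4: 0000000
0000000
0000000
0000000
000^100
0001100
0000000
0000000
gen 5: 0000000
0000000
0000000
0000000
00<0100
0001100
0000000
0000000
gen 6: 0000000
0000000
0000000
00^0000
0010100
0001100
0000000
0000000
gen 7: 0000000
0000000
0000000
001>000
0010100
0001100
0000000
0000000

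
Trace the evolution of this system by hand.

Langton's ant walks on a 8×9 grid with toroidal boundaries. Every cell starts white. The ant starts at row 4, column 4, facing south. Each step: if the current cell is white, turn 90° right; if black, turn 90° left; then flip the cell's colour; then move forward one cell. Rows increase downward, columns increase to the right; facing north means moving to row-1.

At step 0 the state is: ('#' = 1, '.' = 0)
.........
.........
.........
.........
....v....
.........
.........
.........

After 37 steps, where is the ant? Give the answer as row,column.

[0] .........
.........
.........
.........
....v....
.........
.........
.........
[1] .........
.........
.........
.........
...<#....
.........
.........
.........
[2] .........
.........
.........
...^.....
...##....
.........
.........
.........
[3] .........
.........
.........
...#>....
...##....
.........
.........
.........
[4] .........
.........
.........
...##....
...#v....
.........
.........
.........
[5] .........
.........
.........
...##....
...#.>...
.........
.........
.........
[6] .........
.........
.........
...##....
...#.#...
.....v...
.........
.........
[7] .........
.........
.........
...##....
...#.#...
....<#...
.........
.........
[8] .........
.........
.........
...##....
...#^#...
....##...
.........
.........
[9] .........
.........
.........
...##....
...##>...
....##...
.........
.........
[10] .........
.........
.........
...##^...
...##....
....##...
.........
.........
[11] .........
.........
.........
...###>..
...##....
....##...
.........
.........
[12] .........
.........
.........
...####..
...##.v..
....##...
.........
.........
[13] .........
.........
.........
...####..
...##<#..
....##...
.........
.........
[14] .........
.........
.........
...##^#..
...####..
....##...
.........
.........
[15] .........
.........
.........
...#<.#..
...####..
....##...
.........
.........
[16] .........
.........
.........
...#..#..
...#v##..
....##...
.........
.........
[17] .........
.........
.........
...#..#..
...#.>#..
....##...
.........
.........
[18] .........
.........
.........
...#.^#..
...#..#..
....##...
.........
.........
[19] .........
.........
.........
...#.#>..
...#..#..
....##...
.........
.........
[20] .........
.........
......^..
...#.#...
...#..#..
....##...
.........
.........
[21] .........
.........
......#>.
...#.#...
...#..#..
....##...
.........
.........
[22] .........
.........
......##.
...#.#.v.
...#..#..
....##...
.........
.........
[23] .........
.........
......##.
...#.#<#.
...#..#..
....##...
.........
.........
[24] .........
.........
......^#.
...#.###.
...#..#..
....##...
.........
.........
[25] .........
.........
.....<.#.
...#.###.
...#..#..
....##...
.........
.........
[26] .........
.....^...
.....#.#.
...#.###.
...#..#..
....##...
.........
.........
[27] .........
.....#>..
.....#.#.
...#.###.
...#..#..
....##...
.........
.........
[28] .........
.....##..
.....#v#.
...#.###.
...#..#..
....##...
.........
.........
[29] .........
.....##..
.....<##.
...#.###.
...#..#..
....##...
.........
.........
[30] .........
.....##..
......##.
...#.v##.
...#..#..
....##...
.........
.........
[31] .........
.....##..
......##.
...#..>#.
...#..#..
....##...
.........
.........
[32] .........
.....##..
......^#.
...#...#.
...#..#..
....##...
.........
.........
[33] .........
.....##..
.....<.#.
...#...#.
...#..#..
....##...
.........
.........
[34] .........
.....^#..
.....#.#.
...#...#.
...#..#..
....##...
.........
.........
[35] .........
....<.#..
.....#.#.
...#...#.
...#..#..
....##...
.........
.........
[36] ....^....
....#.#..
.....#.#.
...#...#.
...#..#..
....##...
.........
.........
[37] ....#>...
....#.#..
.....#.#.
...#...#.
...#..#..
....##...
.........
.........

0,5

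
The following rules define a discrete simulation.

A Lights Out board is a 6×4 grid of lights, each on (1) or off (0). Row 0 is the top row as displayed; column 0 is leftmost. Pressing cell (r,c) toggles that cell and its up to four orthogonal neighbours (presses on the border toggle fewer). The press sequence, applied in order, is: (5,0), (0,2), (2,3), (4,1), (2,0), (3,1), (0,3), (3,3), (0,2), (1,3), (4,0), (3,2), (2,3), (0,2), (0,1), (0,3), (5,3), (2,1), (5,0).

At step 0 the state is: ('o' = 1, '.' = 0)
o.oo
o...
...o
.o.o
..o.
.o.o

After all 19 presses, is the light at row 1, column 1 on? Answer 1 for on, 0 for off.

[0] o.oo
o...
...o
.o.o
..o.
.o.o
[1] o.oo
o...
...o
.o.o
o.o.
o..o
[2] oo..
o.o.
...o
.o.o
o.o.
o..o
[3] oo..
o.oo
..o.
.o..
o.o.
o..o
[4] oo..
o.oo
..o.
....
.o..
oo.o
[5] oo..
..oo
ooo.
o...
.o..
oo.o
[6] oo..
..oo
o.o.
.oo.
....
oo.o
[7] oooo
..o.
o.o.
.oo.
....
oo.o
[8] oooo
..o.
o.oo
.o.o
...o
oo.o
[9] o...
....
o.oo
.o.o
...o
oo.o
[10] o..o
..oo
o.o.
.o.o
...o
oo.o
[11] o..o
..oo
o.o.
oo.o
oo.o
.o.o
[12] o..o
..oo
o...
o.o.
oooo
.o.o
[13] o..o
..o.
o.oo
o.oo
oooo
.o.o
[14] ooo.
....
o.oo
o.oo
oooo
.o.o
[15] ....
.o..
o.oo
o.oo
oooo
.o.o
[16] ..oo
.o.o
o.oo
o.oo
oooo
.o.o
[17] ..oo
.o.o
o.oo
o.oo
ooo.
.oo.
[18] ..oo
...o
.o.o
oooo
ooo.
.oo.
[19] ..oo
...o
.o.o
oooo
.oo.
o.o.

0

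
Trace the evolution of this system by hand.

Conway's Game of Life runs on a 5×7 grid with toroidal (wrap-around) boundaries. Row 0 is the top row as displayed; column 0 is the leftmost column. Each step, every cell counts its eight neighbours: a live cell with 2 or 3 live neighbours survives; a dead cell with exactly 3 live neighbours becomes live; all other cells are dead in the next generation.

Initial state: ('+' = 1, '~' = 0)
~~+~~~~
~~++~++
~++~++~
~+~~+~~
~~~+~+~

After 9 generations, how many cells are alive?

2

[0] ~~+~~~~
~~++~++
~++~++~
~+~~+~~
~~~+~+~
[1] ~~+~~++
~~~~~++
++~~~~+
~+~~~~~
~~+++~~
[2] ~~+~~~+
~+~~~~~
~+~~~++
~+~+~~~
~+++++~
[3] +~~~++~
~++~~++
~+~~~~~
~+~+~~+
++~~++~
[4] ~~++~~~
~++~+++
~+~~~++
~+~~+++
~+++~~~
[5] +~~~~+~
~+~~+~+
~+~+~~~
~+~++~+
++~~~+~
[6] ~~~~++~
~++~+++
~+~+~~~
~+~++++
~++~~+~
[7] +~~~~~~
+++~~~+
~+~~~~~
~+~+~++
+++~~~~
[8] ~~~~~~~
~~+~~~+
~~~~~+~
~~~~~~+
~~+~~~~
[9] ~~~~~~~
~~~~~~~
~~~~~++
~~~~~~~
~~~~~~~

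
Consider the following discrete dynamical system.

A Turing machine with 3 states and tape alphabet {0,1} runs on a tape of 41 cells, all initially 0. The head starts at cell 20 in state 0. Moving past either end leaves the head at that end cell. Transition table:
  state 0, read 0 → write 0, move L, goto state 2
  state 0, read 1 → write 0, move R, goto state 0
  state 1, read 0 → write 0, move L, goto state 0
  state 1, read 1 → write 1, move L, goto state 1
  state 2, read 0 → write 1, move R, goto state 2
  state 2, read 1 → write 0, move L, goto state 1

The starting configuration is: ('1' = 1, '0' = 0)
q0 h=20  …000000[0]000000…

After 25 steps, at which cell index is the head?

38

step 0: q0 h=20  …000000[0]000000…
step 1: q2 h=19  …000000[0]000000…
step 2: q2 h=20  …000001[0]000000…
step 3: q2 h=21  …000011[0]000000…
step 4: q2 h=22  …000111[0]000000…
step 5: q2 h=23  …001111[0]000000…
step 6: q2 h=24  …011111[0]000000…
step 7: q2 h=25  …111111[0]000000…
step 8: q2 h=26  …111111[0]000000…
step 9: q2 h=27  …111111[0]000000…
step 10: q2 h=28  …111111[0]000000…
step 11: q2 h=29  …111111[0]000000…
step 12: q2 h=30  …111111[0]000000…
step 13: q2 h=31  …111111[0]000000…
step 14: q2 h=32  …111111[0]000000…
step 15: q2 h=33  …111111[0]000000…
step 16: q2 h=34  …111111[0]000000|
step 17: q2 h=35  …111111[0]00000|
step 18: q2 h=36  …111111[0]0000|
step 19: q2 h=37  …111111[0]000|
step 20: q2 h=38  …111111[0]00|
step 21: q2 h=39  …111111[0]0|
step 22: q2 h=40  …111111[0]|
step 23: q2 h=40  …111111[1]|
step 24: q1 h=39  …111111[1]0|
step 25: q1 h=38  …111111[1]10|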